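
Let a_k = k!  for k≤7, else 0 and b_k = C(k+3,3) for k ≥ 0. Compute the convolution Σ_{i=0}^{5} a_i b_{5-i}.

The convolution is the x^5 coefficient of A(x)B(x).
Σ = 1·56 + 1·35 + 2·20 + 6·10 + 24·4 + 120·1 = 407.

407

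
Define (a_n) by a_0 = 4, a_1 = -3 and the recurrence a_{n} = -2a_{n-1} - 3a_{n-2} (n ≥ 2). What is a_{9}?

The ordinary generating function has denominator 1 + 2t + 3t^2.
Iterating the recurrence: a_0,…,a_{9} = 4, -3, -6, 21, -24, -15, 102, -159, 12, 453.

453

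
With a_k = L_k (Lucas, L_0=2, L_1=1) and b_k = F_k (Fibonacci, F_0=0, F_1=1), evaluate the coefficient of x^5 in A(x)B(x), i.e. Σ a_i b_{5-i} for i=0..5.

30

Write out a_i and b_{5-i} for i = 0,…,5 and sum the products.
Σ = 2·5 + 1·3 + 3·2 + 4·1 + 7·1 + 11·0 = 30.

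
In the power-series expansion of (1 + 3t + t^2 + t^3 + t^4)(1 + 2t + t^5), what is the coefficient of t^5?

(1 + 3t + t^2 + t^3 + t^4) has coefficients 1,3,1,1,1 for degrees 0…4.
(1 + 2t + t^5) has coefficients 1,2,0,0,0,1 for degrees 0…5.
[t^5] = 1·1 + 3·0 + 1·0 + 1·0 + 1·2 = 3.

3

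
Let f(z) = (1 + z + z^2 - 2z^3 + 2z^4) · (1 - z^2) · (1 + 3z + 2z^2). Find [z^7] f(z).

(1 + z + z^2 - 2z^3 + 2z^4) has coefficients 1,1,1,-2,2 for degrees 0…4.
(1 - z^2) has coefficients 1,0,-1,0,0,0,0,0 for degrees 0…7.
Finally multiplying by (1 + 3z + 2z^2), the product of all factors after the first has coefficients 1,3,1,-3,-2,0,0,0 for degrees 0…7.
[z^7] = 1·0 + 1·0 + 1·0 − 2·(-2) + 2·(-3) = -2.

-2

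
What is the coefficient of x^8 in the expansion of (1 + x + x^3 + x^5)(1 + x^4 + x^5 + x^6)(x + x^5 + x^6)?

3

(1 + x + x^3 + x^5) has coefficients 1,1,0,1,0,1 for degrees 0…5.
(1 + x^4 + x^5 + x^6) has coefficients 1,0,0,0,1,1,1,0,0 for degrees 0…8.
Finally multiplying by (x + x^5 + x^6), the product of all factors after the first has coefficients 0,1,0,0,0,2,2,1,0 for degrees 0…8.
[x^8] = 1·0 + 1·1 + 1·2 + 1·0 = 3.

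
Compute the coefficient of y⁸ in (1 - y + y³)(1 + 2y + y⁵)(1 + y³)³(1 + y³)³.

(1 - y + y³) has coefficients 1,-1,0,1 for degrees 0…3.
(1 + 2y + y⁵) has coefficients 1,2,0,0,0,1,0,0,0 for degrees 0…8.
Multiplying by (1 + y³)³ gives running coefficients 1,2,0,3,6,1,3,6,3 for degrees 0…8.
Finally multiplying by (1 + y³)³, the product of all factors after the first has coefficients 1,2,0,6,12,1,15,30,6 for degrees 0…8.
[y⁸] = 1·6 − 1·30 + 1·1 = -23.

-23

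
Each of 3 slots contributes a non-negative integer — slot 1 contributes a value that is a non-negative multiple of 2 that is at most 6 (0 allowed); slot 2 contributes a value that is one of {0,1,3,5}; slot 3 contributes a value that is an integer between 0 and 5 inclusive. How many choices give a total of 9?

The generating function for the choices is (1 + t² + t⁴ + t⁶)·(1 + t + t³ + t⁵)·(1 + t + t² + t³ + t⁴ + t⁵); the count is [t⁹].
(1 + t² + t⁴ + t⁶) has coefficients 1,0,1,0,1,0,1 for degrees 0…6.
(1 + t + t³ + t⁵) has coefficients 1,1,0,1,0,1,0,0,0,0 for degrees 0…9.
Finally multiplying by (1 + t + t² + t³ + t⁴ + t⁵), the product of all factors after the first has coefficients 1,2,2,3,3,4,3,2,2,1 for degrees 0…9.
[t⁹] = 1·1 + 1·2 + 1·4 + 1·3 = 10.

10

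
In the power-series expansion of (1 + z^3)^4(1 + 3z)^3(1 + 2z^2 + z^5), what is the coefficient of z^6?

195

(1 + z^3)^4 has coefficients 1,0,0,4,0,0,6 for degrees 0…6.
(1 + 3z)^3 has coefficients 1,9,27,27,0,0,0 for degrees 0…6.
Finally multiplying by (1 + 2z^2 + z^5), the product of all factors after the first has coefficients 1,9,29,45,54,55,9 for degrees 0…6.
[z^6] = 1·9 + 4·45 + 6·1 = 195.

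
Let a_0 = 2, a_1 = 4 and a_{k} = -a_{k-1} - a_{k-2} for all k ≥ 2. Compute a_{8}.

-6

The ordinary generating function has denominator 1 + t + t^2.
Iterating the recurrence: a_0,…,a_{8} = 2, 4, -6, 2, 4, -6, 2, 4, -6.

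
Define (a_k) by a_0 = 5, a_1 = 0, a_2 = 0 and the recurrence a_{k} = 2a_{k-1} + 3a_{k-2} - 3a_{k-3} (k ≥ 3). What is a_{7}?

The ordinary generating function has denominator 1 - 2y - 3y^2 + 3y^3.
Iterating the recurrence: a_0,…,a_{7} = 5, 0, 0, -15, -30, -105, -255, -735.

-735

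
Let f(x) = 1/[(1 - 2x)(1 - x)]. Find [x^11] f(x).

Partial fractions give a closed form: a_n = (2)·2^n + (-1)·1^n.
At n = 11: a_11 = 4095.

4095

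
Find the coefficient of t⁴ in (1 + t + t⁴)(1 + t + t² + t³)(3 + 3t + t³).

14

(1 + t + t⁴) has coefficients 1,1,0,0,1 for degrees 0…4.
(1 + t + t² + t³) has coefficients 1,1,1,1,0 for degrees 0…4.
Finally multiplying by (3 + 3t + t³), the product of all factors after the first has coefficients 3,6,6,7,4 for degrees 0…4.
[t⁴] = 1·4 + 1·7 + 1·3 = 14.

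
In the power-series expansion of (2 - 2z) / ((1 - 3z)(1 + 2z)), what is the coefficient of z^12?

The denominator gives the recurrence a_n = a_(n−1) + 6a_(n−2) for n ≥ 3; the numerator fixes a_0 = 2, a_1 = 0, a_2 = 12.
Iterating: 2, 0, 12, 12, 84, 156, 660, 1596, 5556, 15132, 48468, 139260, 430068, so a_12 = 430068.

430068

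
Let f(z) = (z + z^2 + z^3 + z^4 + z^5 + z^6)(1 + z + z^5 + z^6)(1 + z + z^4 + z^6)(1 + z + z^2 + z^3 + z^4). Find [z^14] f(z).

(z + z^2 + z^3 + z^4 + z^5 + z^6) has coefficients 0,1,1,1,1,1,1 for degrees 0…6.
(1 + z + z^5 + z^6) has coefficients 1,1,0,0,0,1,1,0,0,0,0,0,0,0,0 for degrees 0…14.
Multiplying by (1 + z + z^4 + z^6) gives running coefficients 1,2,1,0,1,2,3,2,0,1,1,1,1,0,0 for degrees 0…14.
Finally multiplying by (1 + z + z^2 + z^3 + z^4), the product of all factors after the first has coefficients 1,3,4,4,5,6,7,8,8,8,7,5,4,4,3 for degrees 0…14.
[z^14] = 1·4 + 1·4 + 1·5 + 1·7 + 1·8 + 1·8 = 36.

36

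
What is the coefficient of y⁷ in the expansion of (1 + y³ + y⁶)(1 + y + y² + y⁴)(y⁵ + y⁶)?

(1 + y³ + y⁶) has coefficients 1,0,0,1,0,0,1 for degrees 0…6.
(1 + y + y² + y⁴) has coefficients 1,1,1,0,1,0,0,0 for degrees 0…7.
Finally multiplying by (y⁵ + y⁶), the product of all factors after the first has coefficients 0,0,0,0,0,1,2,2 for degrees 0…7.
[y⁷] = 1·2 + 1·0 + 1·0 = 2.

2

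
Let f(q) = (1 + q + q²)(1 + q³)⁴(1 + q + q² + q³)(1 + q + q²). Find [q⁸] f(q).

(1 + q + q²) has coefficients 1,1,1 for degrees 0…2.
(1 + q³)⁴ has coefficients 1,0,0,4,0,0,6,0,0 for degrees 0…8.
Multiplying by (1 + q + q² + q³) gives running coefficients 1,1,1,5,4,4,10,6,6 for degrees 0…8.
Finally multiplying by (1 + q + q²), the product of all factors after the first has coefficients 1,2,3,7,10,13,18,20,22 for degrees 0…8.
[q⁸] = 1·22 + 1·20 + 1·18 = 60.

60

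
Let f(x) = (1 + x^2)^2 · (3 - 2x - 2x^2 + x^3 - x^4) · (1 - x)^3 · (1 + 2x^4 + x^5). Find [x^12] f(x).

-17

(1 + x^2)^2 has coefficients 1,0,2,0,1 for degrees 0…4.
(3 - 2x - 2x^2 + x^3 - x^4) has coefficients 3,-2,-2,1,-1,0,0,0,0,0,0,0,0 for degrees 0…12.
Multiplying by (1 - x)^3 gives running coefficients 3,-11,13,-2,-8,8,-4,1,0,0,0,0,0 for degrees 0…12.
Finally multiplying by (1 + 2x^4 + x^5), the product of all factors after the first has coefficients 3,-11,13,-2,-2,-11,11,10,-18,8,0,-2,1 for degrees 0…12.
[x^12] = 1·1 + 2·0 + 1·(-18) = -17.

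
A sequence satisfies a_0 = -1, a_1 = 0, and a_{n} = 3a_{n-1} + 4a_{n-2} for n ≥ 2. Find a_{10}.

-209716

The ordinary generating function has denominator 1 - 3z - 4z^2.
Iterating the recurrence: a_0,…,a_{10} = -1, 0, -4, -12, -52, -204, -820, -3276, -13108, -52428, -209716.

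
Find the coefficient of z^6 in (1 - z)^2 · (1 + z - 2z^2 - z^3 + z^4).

1

(1 - z)^2 has coefficients 1,-2,1 for degrees 0…2.
(1 + z - 2z^2 - z^3 + z^4) has coefficients 1,1,-2,-1,1,0,0 for degrees 0…6.
[z^6] = 1·0 − 2·0 + 1·1 = 1.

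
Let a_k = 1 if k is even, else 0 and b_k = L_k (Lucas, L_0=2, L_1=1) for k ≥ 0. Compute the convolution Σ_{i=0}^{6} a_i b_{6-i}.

30

This is [x^6] in the product of the two ordinary generating functions.
Σ = 1·18 + 0·11 + 1·7 + 0·4 + 1·3 + 0·1 + 1·2 = 30.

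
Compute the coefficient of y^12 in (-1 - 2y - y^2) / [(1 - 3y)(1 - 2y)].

-2815920

The denominator gives the recurrence a_n = 5a_(n−1) − 6a_(n−2) for n ≥ 3; the numerator fixes a_0 = -1, a_1 = -7, a_2 = -30.
Iterating: -1, -7, -30, -108, -360, -1152, -3600, -11088, -33840, -102672, -310320, -935568, -2815920, so a_12 = -2815920.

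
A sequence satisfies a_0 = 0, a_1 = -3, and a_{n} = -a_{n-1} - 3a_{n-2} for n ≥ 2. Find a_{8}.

The ordinary generating function has denominator 1 + y + 3y^2.
Iterating the recurrence: a_0,…,a_{8} = 0, -3, 3, 6, -15, -3, 48, -39, -105.

-105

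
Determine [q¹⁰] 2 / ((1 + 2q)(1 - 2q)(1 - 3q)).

The denominator gives the recurrence a_n = 3a_(n−1) + 4a_(n−2) − 12a_(n−3) for n ≥ 3; the numerator fixes a_0 = 2, a_1 = 6, a_2 = 26.
Iterating: 2, 6, 26, 78, 266, 798, 2522, 7566, 23210, 69630, 210938, so a_10 = 210938.

210938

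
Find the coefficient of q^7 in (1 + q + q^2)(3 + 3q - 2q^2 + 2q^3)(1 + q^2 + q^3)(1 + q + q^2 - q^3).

(1 + q + q^2) has coefficients 1,1,1 for degrees 0…2.
(3 + 3q - 2q^2 + 2q^3) has coefficients 3,3,-2,2,0,0,0,0 for degrees 0…7.
Multiplying by (1 + q^2 + q^3) gives running coefficients 3,3,1,8,1,0,2,0 for degrees 0…7.
Finally multiplying by (1 + q + q^2 - q^3), the product of all factors after the first has coefficients 3,6,7,9,7,8,-5,1 for degrees 0…7.
[q^7] = 1·1 + 1·(-5) + 1·8 = 4.

4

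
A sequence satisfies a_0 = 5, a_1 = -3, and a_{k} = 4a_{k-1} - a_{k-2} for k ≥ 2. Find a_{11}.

The ordinary generating function has denominator 1 - 4q + q^2.
Iterating the recurrence: a_0,…,a_{11} = 5, -3, -17, -65, -243, -907, -3385, -12633, -47147, -175955, -656673, -2450737.

-2450737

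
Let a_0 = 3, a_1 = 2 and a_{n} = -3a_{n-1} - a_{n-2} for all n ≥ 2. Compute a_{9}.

The ordinary generating function has denominator 1 + 3y + y^2.
Iterating the recurrence: a_0,…,a_{9} = 3, 2, -9, 25, -66, 173, -453, 1186, -3105, 8129.

8129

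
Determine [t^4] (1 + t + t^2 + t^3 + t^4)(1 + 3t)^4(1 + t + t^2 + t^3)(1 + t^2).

(1 + t + t^2 + t^3 + t^4) has coefficients 1,1,1,1,1 for degrees 0…4.
(1 + 3t)^4 has coefficients 1,12,54,108,81 for degrees 0…4.
Multiplying by (1 + t + t^2 + t^3) gives running coefficients 1,13,67,175,255 for degrees 0…4.
Finally multiplying by (1 + t^2), the product of all factors after the first has coefficients 1,13,68,188,322 for degrees 0…4.
[t^4] = 1·322 + 1·188 + 1·68 + 1·13 + 1·1 = 592.

592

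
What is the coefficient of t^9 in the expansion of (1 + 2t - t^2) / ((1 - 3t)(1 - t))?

The denominator gives the recurrence a_n = 4a_(n−1) − 3a_(n−2) for n ≥ 3; the numerator fixes a_0 = 1, a_1 = 6, a_2 = 20.
Iterating: 1, 6, 20, 62, 188, 566, 1700, 5102, 15308, 45926, so a_9 = 45926.

45926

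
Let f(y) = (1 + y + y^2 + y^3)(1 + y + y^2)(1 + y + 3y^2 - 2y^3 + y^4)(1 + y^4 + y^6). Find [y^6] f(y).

13

(1 + y + y^2 + y^3) has coefficients 1,1,1,1 for degrees 0…3.
(1 + y + y^2) has coefficients 1,1,1,0,0,0,0 for degrees 0…6.
Multiplying by (1 + y + 3y^2 - 2y^3 + y^4) gives running coefficients 1,2,5,2,2,-1,1 for degrees 0…6.
Finally multiplying by (1 + y^4 + y^6), the product of all factors after the first has coefficients 1,2,5,2,3,1,7 for degrees 0…6.
[y^6] = 1·7 + 1·1 + 1·3 + 1·2 = 13.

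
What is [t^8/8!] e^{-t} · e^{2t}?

1

The EGF product rule gives c_8 = Σ_{k_1+k_2=8} C(8; k_1,k_2) · ∏ g_i(k_i), where e^{-t} gives (-1)^k; e^{2t} gives (2)^k.
g_1(k) for k = 0…8: 1, -1, 1, -1, 1, -1, 1, -1, 1.
g_2(k) for k = 0…8: 1, 2, 4, 8, 16, 32, 64, 128, 256.
c_8 = Σ_k C(8,k)·g_1(k)·g_2(8−k) = 1·1·256 + 8·(-1)·128 + 28·1·64 + 56·(-1)·32 + 70·1·16 + 56·(-1)·8 + 28·1·4 + 8·(-1)·2 + 1·1·1 = 256 − 1024 + 1792 − 1792 + 1120 − 448 + 112 − 16 + 1 = 1.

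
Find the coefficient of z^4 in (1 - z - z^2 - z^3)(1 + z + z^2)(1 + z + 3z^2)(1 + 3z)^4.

(1 - z - z^2 - z^3) has coefficients 1,-1,-1,-1 for degrees 0…3.
(1 + z + z^2) has coefficients 1,1,1,0,0 for degrees 0…4.
Multiplying by (1 + z + 3z^2) gives running coefficients 1,2,5,4,3 for degrees 0…4.
Finally multiplying by (1 + 3z)^4, the product of all factors after the first has coefficients 1,14,83,280,618 for degrees 0…4.
[z^4] = 1·618 − 1·280 − 1·83 − 1·14 = 241.

241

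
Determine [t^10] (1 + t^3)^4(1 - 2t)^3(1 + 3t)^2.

360

(1 + t^3)^4 has coefficients 1,0,0,4,0,0,6,0,0,4,0 for degrees 0…10.
(1 - 2t)^3 has coefficients 1,-6,12,-8,0,0,0,0,0,0,0 for degrees 0…10.
Finally multiplying by (1 + 3t)^2, the product of all factors after the first has coefficients 1,0,-15,10,60,-72,0,0,0,0,0 for degrees 0…10.
[t^10] = 1·0 + 4·0 + 6·60 + 4·0 = 360.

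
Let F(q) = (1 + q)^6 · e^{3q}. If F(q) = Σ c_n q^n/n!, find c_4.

4149

The EGF product rule gives c_4 = Σ_{k_1+k_2=4} C(4; k_1,k_2) · ∏ g_i(k_i), where (1+q)^6 gives the falling factorial (6)_k; e^{3q} gives (3)^k.
g_1(k) for k = 0…4: 1, 6, 30, 120, 360.
g_2(k) for k = 0…4: 1, 3, 9, 27, 81.
c_4 = Σ_k C(4,k)·g_1(k)·g_2(4−k) = 1·1·81 + 4·6·27 + 6·30·9 + 4·120·3 + 1·360·1 = 81 + 648 + 1620 + 1440 + 360 = 4149.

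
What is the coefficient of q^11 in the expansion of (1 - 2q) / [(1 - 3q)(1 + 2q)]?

33791

Partial fractions give a closed form: a_n = (1/5)·3^n + (4/5)·(-2)^n.
At n = 11: a_11 = 33791.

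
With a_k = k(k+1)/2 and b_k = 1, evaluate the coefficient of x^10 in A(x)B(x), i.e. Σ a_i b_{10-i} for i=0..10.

220

Write out a_i and b_{10-i} for i = 0,…,10 and sum the products.
Σ = 0·1 + 1·1 + 3·1 + 6·1 + 10·1 + 15·1 + 21·1 + 28·1 + 36·1 + 45·1 + 55·1 = 220.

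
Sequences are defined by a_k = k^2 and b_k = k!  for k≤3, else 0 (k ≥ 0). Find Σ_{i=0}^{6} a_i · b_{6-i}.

147

This is [x^6] in the product of the two ordinary generating functions.
Σ = 0·0 + 1·0 + 4·0 + 9·6 + 16·2 + 25·1 + 36·1 = 147.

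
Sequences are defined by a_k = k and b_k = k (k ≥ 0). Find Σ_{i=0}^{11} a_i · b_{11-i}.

220

This is [x^11] in the product of the two ordinary generating functions.
Σ = 0·11 + 1·10 + 2·9 + 3·8 + 4·7 + 5·6 + 6·5 + 7·4 + 8·3 + 9·2 + 10·1 + 11·0 = 220.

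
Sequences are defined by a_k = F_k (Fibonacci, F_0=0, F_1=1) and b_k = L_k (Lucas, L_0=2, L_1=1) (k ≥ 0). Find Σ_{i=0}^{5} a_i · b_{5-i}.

Write out a_i and b_{5-i} for i = 0,…,5 and sum the products.
Σ = 0·11 + 1·7 + 1·4 + 2·3 + 3·1 + 5·2 = 30.

30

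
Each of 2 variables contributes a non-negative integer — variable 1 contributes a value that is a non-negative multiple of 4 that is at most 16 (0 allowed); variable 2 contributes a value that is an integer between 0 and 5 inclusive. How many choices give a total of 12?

The generating function for the choices is (1 + y^4 + y^8 + y^12 + y^16)·(1 + y + y^2 + y^3 + y^4 + y^5); the count is [y^12].
(1 + y^4 + y^8 + y^12 + y^16) has coefficients 1,0,0,0,1,0,0,0,1,0,0,0,1 for degrees 0…12.
(1 + y + y^2 + y^3 + y^4 + y^5) has coefficients 1,1,1,1,1,1,0,0,0,0,0,0,0 for degrees 0…12.
[y^12] = 1·0 + 1·0 + 1·1 + 1·1 = 2.

2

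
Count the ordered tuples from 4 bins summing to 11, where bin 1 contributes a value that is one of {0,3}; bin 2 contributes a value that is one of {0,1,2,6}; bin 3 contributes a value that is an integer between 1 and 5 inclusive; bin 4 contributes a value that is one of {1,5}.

8

The generating function for the choices is (1 + z^3)·(1 + z + z^2 + z^6)·(z + z^2 + z^3 + z^4 + z^5)·(z + z^5); the count is [z^11].
(1 + z^3) has coefficients 1,0,0,1 for degrees 0…3.
(1 + z + z^2 + z^6) has coefficients 1,1,1,0,0,0,1,0,0,0,0,0 for degrees 0…11.
Multiplying by (z + z^2 + z^3 + z^4 + z^5) gives running coefficients 0,1,2,3,3,3,2,2,1,1,1,1 for degrees 0…11.
Finally multiplying by (z + z^5), the product of all factors after the first has coefficients 0,0,1,2,3,3,4,4,5,4,4,3 for degrees 0…11.
[z^11] = 1·3 + 1·5 = 8.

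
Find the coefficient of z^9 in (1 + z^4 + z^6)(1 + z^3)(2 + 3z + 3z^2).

5

(1 + z^4 + z^6) has coefficients 1,0,0,0,1,0,1 for degrees 0…6.
(1 + z^3) has coefficients 1,0,0,1,0,0,0,0,0,0 for degrees 0…9.
Finally multiplying by (2 + 3z + 3z^2), the product of all factors after the first has coefficients 2,3,3,2,3,3,0,0,0,0 for degrees 0…9.
[z^9] = 1·0 + 1·3 + 1·2 = 5.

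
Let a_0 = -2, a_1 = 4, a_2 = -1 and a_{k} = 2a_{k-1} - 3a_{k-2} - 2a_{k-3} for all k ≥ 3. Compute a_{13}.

10894

The ordinary generating function has denominator 1 - 2y + 3y^2 + 2y^3.
Iterating the recurrence: a_0,…,a_{13} = -2, 4, -1, -10, -25, -18, 59, 222, 303, -178, -1709, -3490, -1497, 10894.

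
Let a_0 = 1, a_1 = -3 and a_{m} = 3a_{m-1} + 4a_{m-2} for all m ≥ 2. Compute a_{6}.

The ordinary generating function has denominator 1 - 3z - 4z^2.
Iterating the recurrence: a_0,…,a_{6} = 1, -3, -5, -27, -101, -411, -1637.

-1637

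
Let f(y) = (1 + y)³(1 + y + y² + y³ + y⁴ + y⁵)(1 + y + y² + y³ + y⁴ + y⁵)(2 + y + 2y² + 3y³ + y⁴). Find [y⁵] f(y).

(1 + y)³ has coefficients 1,3,3,1 for degrees 0…3.
(1 + y + y² + y³ + y⁴ + y⁵) has coefficients 1,1,1,1,1,1 for degrees 0…5.
Multiplying by (1 + y + y² + y³ + y⁴ + y⁵) gives running coefficients 1,2,3,4,5,6 for degrees 0…5.
Finally multiplying by (2 + y + 2y² + 3y³ + y⁴), the product of all factors after the first has coefficients 2,5,10,18,27,36 for degrees 0…5.
[y⁵] = 1·36 + 3·27 + 3·18 + 1·10 = 181.

181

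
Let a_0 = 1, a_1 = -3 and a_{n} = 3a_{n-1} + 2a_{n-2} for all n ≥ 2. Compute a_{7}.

The ordinary generating function has denominator 1 - 3q - 2q^2.
Iterating the recurrence: a_0,…,a_{7} = 1, -3, -7, -27, -95, -339, -1207, -4299.

-4299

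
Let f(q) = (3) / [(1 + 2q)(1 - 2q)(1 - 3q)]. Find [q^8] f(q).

Partial fractions give a closed form: a_n = (3/5)·(-2)^n + (-3)·2^n + (27/5)·3^n.
At n = 8: a_8 = 34815.

34815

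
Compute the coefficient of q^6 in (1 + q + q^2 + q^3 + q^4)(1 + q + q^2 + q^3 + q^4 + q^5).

(1 + q + q^2 + q^3 + q^4) has coefficients 1,1,1,1,1 for degrees 0…4.
(1 + q + q^2 + q^3 + q^4 + q^5) has coefficients 1,1,1,1,1,1,0 for degrees 0…6.
[q^6] = 1·0 + 1·1 + 1·1 + 1·1 + 1·1 = 4.

4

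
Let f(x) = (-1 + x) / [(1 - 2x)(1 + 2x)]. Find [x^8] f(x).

-256

The denominator gives the recurrence a_n = 4a_(n−2) for n ≥ 3; the numerator fixes a_0 = -1, a_1 = 1, a_2 = -4.
Iterating: -1, 1, -4, 4, -16, 16, -64, 64, -256, so a_8 = -256.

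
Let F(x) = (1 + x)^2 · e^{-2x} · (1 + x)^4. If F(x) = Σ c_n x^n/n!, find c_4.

-56

The EGF product rule gives c_4 = Σ_{k_1+k_2+k_3=4} C(4; k_1,k_2,k_3) · ∏ g_i(k_i), where (1+x)^2 gives the falling factorial (2)_k; e^{-2x} gives (-2)^k; (1+x)^4 gives the falling factorial (4)_k.
g_1(k) for k = 0…4: 1, 2, 2, 0, 0.
g_2(k) for k = 0…4: 1, -2, 4, -8, 16.
g_3(k) for k = 0…4: 1, 4, 12, 24, 24.
First combine the last two factors: h(k) = Σ_j C(k,j)·g_2(j)·g_3(k−j) for k = 0…4: 1, 2, 0, -8, 8.
c_4 = Σ_k C(4,k)·g_1(k)·h(4−k) = 1·1·8 + 4·2·(-8) = 8 − 64 = -56.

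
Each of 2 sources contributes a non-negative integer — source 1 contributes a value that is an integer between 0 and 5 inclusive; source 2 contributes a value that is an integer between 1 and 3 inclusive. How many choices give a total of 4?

The generating function for the choices is (1 + q + q^2 + q^3 + q^4 + q^5)·(q + q^2 + q^3); the count is [q^4].
(1 + q + q^2 + q^3 + q^4 + q^5) has coefficients 1,1,1,1,1 for degrees 0…4.
(q + q^2 + q^3) has coefficients 0,1,1,1,0 for degrees 0…4.
[q^4] = 1·0 + 1·1 + 1·1 + 1·1 + 1·0 = 3.

3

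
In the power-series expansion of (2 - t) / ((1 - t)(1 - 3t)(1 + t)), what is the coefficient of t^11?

Partial fractions give a closed form: a_n = (-1/4)·1^n + (15/8)·3^n + (3/8)·(-1)^n.
At n = 11: a_11 = 332150.

332150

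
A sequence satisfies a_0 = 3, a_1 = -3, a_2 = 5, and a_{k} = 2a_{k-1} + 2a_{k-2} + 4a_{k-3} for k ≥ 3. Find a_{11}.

The ordinary generating function has denominator 1 - 2x - 2x^2 - 4x^3.
Iterating the recurrence: a_0,…,a_{11} = 3, -3, 5, 16, 30, 112, 348, 1040, 3224, 9920, 30448, 93632.

93632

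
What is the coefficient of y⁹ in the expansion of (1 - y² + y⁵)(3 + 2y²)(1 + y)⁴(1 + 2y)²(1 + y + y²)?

169

(1 - y² + y⁵) has coefficients 1,0,-1,0,0,1 for degrees 0…5.
(3 + 2y²) has coefficients 3,0,2,0,0,0,0,0,0,0 for degrees 0…9.
Multiplying by (1 + y)⁴ gives running coefficients 3,12,20,20,15,8,2,0,0,0 for degrees 0…9.
Multiplying by (1 + 2y)² gives running coefficients 3,24,80,148,175,148,94,40,8,0 for degrees 0…9.
Finally multiplying by (1 + y + y²), the product of all factors after the first has coefficients 3,27,107,252,403,471,417,282,142,48 for degrees 0…9.
[y⁹] = 1·48 − 1·282 + 1·403 = 169.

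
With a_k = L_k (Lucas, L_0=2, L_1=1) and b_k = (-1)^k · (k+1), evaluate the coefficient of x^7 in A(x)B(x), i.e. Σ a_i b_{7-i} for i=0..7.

-9

This is [x^7] in the product of the two ordinary generating functions.
Σ = 2·(-8) + 1·7 + 3·(-6) + 4·5 + 7·(-4) + 11·3 + 18·(-2) + 29·1 = -9.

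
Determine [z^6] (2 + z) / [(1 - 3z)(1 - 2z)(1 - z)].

7016

The denominator gives the recurrence a_n = 6a_(n−1) − 11a_(n−2) + 6a_(n−3) for n ≥ 3; the numerator fixes a_0 = 2, a_1 = 13, a_2 = 56.
Iterating: 2, 13, 56, 205, 692, 2233, 7016, so a_6 = 7016.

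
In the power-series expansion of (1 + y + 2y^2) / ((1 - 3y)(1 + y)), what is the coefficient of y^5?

The denominator gives the recurrence a_n = 2a_(n−1) + 3a_(n−2) for n ≥ 3; the numerator fixes a_0 = 1, a_1 = 3, a_2 = 11.
Iterating: 1, 3, 11, 31, 95, 283, so a_5 = 283.

283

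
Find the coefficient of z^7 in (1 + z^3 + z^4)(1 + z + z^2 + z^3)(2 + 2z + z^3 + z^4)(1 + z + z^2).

31

(1 + z^3 + z^4) has coefficients 1,0,0,1,1 for degrees 0…4.
(1 + z + z^2 + z^3) has coefficients 1,1,1,1,0,0,0,0 for degrees 0…7.
Multiplying by (2 + 2z + z^3 + z^4) gives running coefficients 2,4,4,5,4,2,2,1 for degrees 0…7.
Finally multiplying by (1 + z + z^2), the product of all factors after the first has coefficients 2,6,10,13,13,11,8,5 for degrees 0…7.
[z^7] = 1·5 + 1·13 + 1·13 = 31.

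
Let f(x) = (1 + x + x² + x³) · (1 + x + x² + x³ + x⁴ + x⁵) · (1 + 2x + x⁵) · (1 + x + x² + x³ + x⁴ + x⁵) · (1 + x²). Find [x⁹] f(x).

(1 + x + x² + x³) has coefficients 1,1,1,1 for degrees 0…3.
(1 + x + x² + x³ + x⁴ + x⁵) has coefficients 1,1,1,1,1,1,0,0,0,0 for degrees 0…9.
Multiplying by (1 + 2x + x⁵) gives running coefficients 1,3,3,3,3,4,3,1,1,1 for degrees 0…9.
Multiplying by (1 + x + x² + x³ + x⁴ + x⁵) gives running coefficients 1,4,7,10,13,17,19,17,15,13 for degrees 0…9.
Finally multiplying by (1 + x²), the product of all factors after the first has coefficients 1,4,8,14,20,27,32,34,34,30 for degrees 0…9.
[x⁹] = 1·30 + 1·34 + 1·34 + 1·32 = 130.

130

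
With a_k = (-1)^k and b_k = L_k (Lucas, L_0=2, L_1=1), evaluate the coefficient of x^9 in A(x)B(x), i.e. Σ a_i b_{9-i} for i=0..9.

44

The convolution is the x^9 coefficient of A(x)B(x).
Σ = 1·76 − 1·47 + 1·29 − 1·18 + 1·11 − 1·7 + 1·4 − 1·3 + 1·1 − 1·2 = 44.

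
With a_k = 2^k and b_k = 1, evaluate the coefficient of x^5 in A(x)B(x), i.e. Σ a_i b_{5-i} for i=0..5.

63

The convolution is the t^5 coefficient of A(t)B(t).
Σ = 1·1 + 2·1 + 4·1 + 8·1 + 16·1 + 32·1 = 63.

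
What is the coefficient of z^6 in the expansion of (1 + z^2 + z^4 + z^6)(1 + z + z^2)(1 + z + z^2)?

5

(1 + z^2 + z^4 + z^6) has coefficients 1,0,1,0,1,0,1 for degrees 0…6.
(1 + z + z^2) has coefficients 1,1,1,0,0,0,0 for degrees 0…6.
Finally multiplying by (1 + z + z^2), the product of all factors after the first has coefficients 1,2,3,2,1,0,0 for degrees 0…6.
[z^6] = 1·0 + 1·1 + 1·3 + 1·1 = 5.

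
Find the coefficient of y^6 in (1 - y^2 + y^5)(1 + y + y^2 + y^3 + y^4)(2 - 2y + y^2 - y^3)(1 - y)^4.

(1 - y^2 + y^5) has coefficients 1,0,-1,0,0,1 for degrees 0…5.
(1 + y + y^2 + y^3 + y^4) has coefficients 1,1,1,1,1,0,0 for degrees 0…6.
Multiplying by (2 - 2y + y^2 - y^3) gives running coefficients 2,0,1,0,0,-2,0 for degrees 0…6.
Finally multiplying by (1 - y)^4, the product of all factors after the first has coefficients 2,-8,13,-12,8,-6,9 for degrees 0…6.
[y^6] = 1·9 − 1·8 + 1·(-8) = -7.

-7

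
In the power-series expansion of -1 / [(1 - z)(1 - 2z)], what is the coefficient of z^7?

The denominator gives the recurrence a_n = 3a_(n−1) − 2a_(n−2) for n ≥ 2; the numerator fixes a_0 = -1, a_1 = -3.
Iterating: -1, -3, -7, -15, -31, -63, -127, -255, so a_7 = -255.

-255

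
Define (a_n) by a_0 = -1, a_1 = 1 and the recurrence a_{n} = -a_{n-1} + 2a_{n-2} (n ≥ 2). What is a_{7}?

85

The ordinary generating function has denominator 1 + t - 2t^2.
Iterating the recurrence: a_0,…,a_{7} = -1, 1, -3, 5, -11, 21, -43, 85.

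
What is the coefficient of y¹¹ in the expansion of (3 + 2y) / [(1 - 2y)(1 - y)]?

Partial fractions give a closed form: a_n = (8)·2^n + (-5)·1^n.
At n = 11: a_11 = 16379.

16379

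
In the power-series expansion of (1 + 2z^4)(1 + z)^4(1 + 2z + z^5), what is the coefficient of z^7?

38

(1 + 2z^4) has coefficients 1,0,0,0,2 for degrees 0…4.
(1 + z)^4 has coefficients 1,4,6,4,1,0,0,0 for degrees 0…7.
Finally multiplying by (1 + 2z + z^5), the product of all factors after the first has coefficients 1,6,14,16,9,3,4,6 for degrees 0…7.
[z^7] = 1·6 + 2·16 = 38.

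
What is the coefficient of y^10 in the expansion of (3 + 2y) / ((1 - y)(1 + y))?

Partial fractions give a closed form: a_n = (5/2)·1^n + (1/2)·(-1)^n.
At n = 10: a_10 = 3.

3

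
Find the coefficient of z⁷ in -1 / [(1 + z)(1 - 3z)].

Partial fractions give a closed form: a_n = (-1/4)·(-1)^n + (-3/4)·3^n.
At n = 7: a_7 = -1640.

-1640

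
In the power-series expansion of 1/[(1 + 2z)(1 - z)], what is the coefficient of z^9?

The denominator gives the recurrence a_n = −a_(n−1) + 2a_(n−2) for n ≥ 2; the numerator fixes a_0 = 1, a_1 = -1.
Iterating: 1, -1, 3, -5, 11, -21, 43, -85, 171, -341, so a_9 = -341.

-341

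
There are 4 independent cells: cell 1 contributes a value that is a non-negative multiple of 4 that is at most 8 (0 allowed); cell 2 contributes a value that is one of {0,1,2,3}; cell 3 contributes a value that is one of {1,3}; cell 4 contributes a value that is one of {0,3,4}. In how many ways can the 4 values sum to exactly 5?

4

The generating function for the choices is (1 + z⁴ + z⁸)·(1 + z + z² + z³)·(z + z³)·(1 + z³ + z⁴); the count is [z⁵].
(1 + z⁴ + z⁸) has coefficients 1,0,0,0,1,0 for degrees 0…5.
(1 + z + z² + z³) has coefficients 1,1,1,1,0,0 for degrees 0…5.
Multiplying by (z + z³) gives running coefficients 0,1,1,2,2,1 for degrees 0…5.
Finally multiplying by (1 + z³ + z⁴), the product of all factors after the first has coefficients 0,1,1,2,3,3 for degrees 0…5.
[z⁵] = 1·3 + 1·1 = 4.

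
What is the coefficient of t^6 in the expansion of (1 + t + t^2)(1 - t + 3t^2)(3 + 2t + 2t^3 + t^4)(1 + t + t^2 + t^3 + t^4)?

(1 + t + t^2) has coefficients 1,1,1 for degrees 0…2.
(1 - t + 3t^2) has coefficients 1,-1,3,0,0,0,0 for degrees 0…6.
Multiplying by (3 + 2t + 2t^3 + t^4) gives running coefficients 3,-1,7,8,-1,5,3 for degrees 0…6.
Finally multiplying by (1 + t + t^2 + t^3 + t^4), the product of all factors after the first has coefficients 3,2,9,17,16,18,22 for degrees 0…6.
[t^6] = 1·22 + 1·18 + 1·16 = 56.

56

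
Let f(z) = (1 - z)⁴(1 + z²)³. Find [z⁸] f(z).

(1 - z)⁴ has coefficients 1,-4,6,-4,1 for degrees 0…4.
(1 + z²)³ has coefficients 1,0,3,0,3,0,1,0,0 for degrees 0…8.
[z⁸] = 1·0 − 4·0 + 6·1 − 4·0 + 1·3 = 9.

9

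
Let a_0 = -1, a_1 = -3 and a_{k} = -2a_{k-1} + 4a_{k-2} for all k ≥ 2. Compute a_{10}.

The ordinary generating function has denominator 1 + 2z - 4z^2.
Iterating the recurrence: a_0,…,a_{10} = -1, -3, 2, -16, 40, -144, 448, -1472, 4736, -15360, 49664.

49664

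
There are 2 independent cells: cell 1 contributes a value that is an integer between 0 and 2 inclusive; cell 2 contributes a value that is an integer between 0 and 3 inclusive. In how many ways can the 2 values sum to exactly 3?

The generating function for the choices is (1 + y + y²)·(1 + y + y² + y³); the count is [y³].
(1 + y + y²) has coefficients 1,1,1 for degrees 0…2.
(1 + y + y² + y³) has coefficients 1,1,1,1 for degrees 0…3.
[y³] = 1·1 + 1·1 + 1·1 = 3.

3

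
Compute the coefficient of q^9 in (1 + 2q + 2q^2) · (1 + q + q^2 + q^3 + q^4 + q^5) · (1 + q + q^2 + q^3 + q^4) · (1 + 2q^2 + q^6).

67

(1 + 2q + 2q^2) has coefficients 1,2,2 for degrees 0…2.
(1 + q + q^2 + q^3 + q^4 + q^5) has coefficients 1,1,1,1,1,1,0,0,0,0 for degrees 0…9.
Multiplying by (1 + q + q^2 + q^3 + q^4) gives running coefficients 1,2,3,4,5,5,4,3,2,1 for degrees 0…9.
Finally multiplying by (1 + 2q^2 + q^6), the product of all factors after the first has coefficients 1,2,5,8,11,13,15,15,13,11 for degrees 0…9.
[q^9] = 1·11 + 2·13 + 2·15 = 67.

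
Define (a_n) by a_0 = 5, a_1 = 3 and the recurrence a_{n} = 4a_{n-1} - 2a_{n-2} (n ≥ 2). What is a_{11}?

The ordinary generating function has denominator 1 - 4y + 2y^2.
Iterating the recurrence: a_0,…,a_{11} = 5, 3, 2, 2, 4, 12, 40, 136, 464, 1584, 5408, 18464.

18464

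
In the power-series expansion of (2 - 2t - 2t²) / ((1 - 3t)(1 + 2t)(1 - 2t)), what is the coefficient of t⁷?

4246

Partial fractions give a closed form: a_n = (2)·3^n + (1/2)·(-2)^n + (-1/2)·2^n.
At n = 7: a_7 = 4246.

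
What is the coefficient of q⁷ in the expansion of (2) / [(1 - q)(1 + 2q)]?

Partial fractions give a closed form: a_n = (2/3)·1^n + (4/3)·(-2)^n.
At n = 7: a_7 = -170.

-170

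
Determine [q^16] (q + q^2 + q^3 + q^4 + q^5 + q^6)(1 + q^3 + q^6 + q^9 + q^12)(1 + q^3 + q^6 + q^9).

(q + q^2 + q^3 + q^4 + q^5 + q^6) has coefficients 0,1,1,1,1,1,1 for degrees 0…6.
(1 + q^3 + q^6 + q^9 + q^12) has coefficients 1,0,0,1,0,0,1,0,0,1,0,0,1,0,0,0,0 for degrees 0…16.
Finally multiplying by (1 + q^3 + q^6 + q^9), the product of all factors after the first has coefficients 1,0,0,2,0,0,3,0,0,4,0,0,4,0,0,3,0 for degrees 0…16.
[q^16] = 1·3 + 1·0 + 1·0 + 1·4 + 1·0 + 1·0 = 7.

7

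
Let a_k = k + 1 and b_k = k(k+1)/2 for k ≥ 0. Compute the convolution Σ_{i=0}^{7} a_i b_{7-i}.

This is [x^7] in the product of the two ordinary generating functions.
Σ = 1·28 + 2·21 + 3·15 + 4·10 + 5·6 + 6·3 + 7·1 + 8·0 = 210.

210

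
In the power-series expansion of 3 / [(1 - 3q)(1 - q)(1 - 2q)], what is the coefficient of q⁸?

85503

Partial fractions give a closed form: a_n = (27/2)·3^n + (3/2)·1^n + (-12)·2^n.
At n = 8: a_8 = 85503.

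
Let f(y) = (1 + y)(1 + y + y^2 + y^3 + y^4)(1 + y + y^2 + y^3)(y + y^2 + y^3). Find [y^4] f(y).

15

(1 + y) has coefficients 1,1 for degrees 0…1.
(1 + y + y^2 + y^3 + y^4) has coefficients 1,1,1,1,1 for degrees 0…4.
Multiplying by (1 + y + y^2 + y^3) gives running coefficients 1,2,3,4,4 for degrees 0…4.
Finally multiplying by (y + y^2 + y^3), the product of all factors after the first has coefficients 0,1,3,6,9 for degrees 0…4.
[y^4] = 1·9 + 1·6 = 15.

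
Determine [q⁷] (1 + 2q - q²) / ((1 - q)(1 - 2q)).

446

The denominator gives the recurrence a_n = 3a_(n−1) − 2a_(n−2) for n ≥ 3; the numerator fixes a_0 = 1, a_1 = 5, a_2 = 12.
Iterating: 1, 5, 12, 26, 54, 110, 222, 446, so a_7 = 446.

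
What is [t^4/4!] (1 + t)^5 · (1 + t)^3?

1680

The EGF product rule gives c_4 = Σ_{k_1+k_2=4} C(4; k_1,k_2) · ∏ g_i(k_i), where (1+t)^5 gives the falling factorial (5)_k; (1+t)^3 gives the falling factorial (3)_k.
g_1(k) for k = 0…4: 1, 5, 20, 60, 120.
g_2(k) for k = 0…4: 1, 3, 6, 6, 0.
c_4 = Σ_k C(4,k)·g_1(k)·g_2(4−k) = 4·5·6 + 6·20·6 + 4·60·3 + 1·120·1 = 120 + 720 + 720 + 120 = 1680.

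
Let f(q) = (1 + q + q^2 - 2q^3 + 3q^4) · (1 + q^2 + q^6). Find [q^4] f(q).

4

(1 + q + q^2 - 2q^3 + 3q^4) has coefficients 1,1,1,-2,3 for degrees 0…4.
(1 + q^2 + q^6) has coefficients 1,0,1,0,0 for degrees 0…4.
[q^4] = 1·0 + 1·0 + 1·1 − 2·0 + 3·1 = 4.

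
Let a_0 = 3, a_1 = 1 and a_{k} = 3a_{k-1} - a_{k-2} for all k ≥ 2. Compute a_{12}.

The ordinary generating function has denominator 1 - 3t + t^2.
Iterating the recurrence: a_0,…,a_{12} = 3, 1, 0, -1, -3, -8, -21, -55, -144, -377, -987, -2584, -6765.

-6765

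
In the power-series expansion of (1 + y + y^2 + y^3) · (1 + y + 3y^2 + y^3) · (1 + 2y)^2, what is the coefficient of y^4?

49

(1 + y + y^2 + y^3) has coefficients 1,1,1,1 for degrees 0…3.
(1 + y + 3y^2 + y^3) has coefficients 1,1,3,1,0 for degrees 0…4.
Finally multiplying by (1 + 2y)^2, the product of all factors after the first has coefficients 1,5,11,17,16 for degrees 0…4.
[y^4] = 1·16 + 1·17 + 1·11 + 1·5 = 49.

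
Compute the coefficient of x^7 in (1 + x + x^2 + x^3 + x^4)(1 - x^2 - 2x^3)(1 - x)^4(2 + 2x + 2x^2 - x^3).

(1 + x + x^2 + x^3 + x^4) has coefficients 1,1,1,1,1 for degrees 0…4.
(1 - x^2 - 2x^3) has coefficients 1,0,-1,-2,0,0,0,0 for degrees 0…7.
Multiplying by (1 - x)^4 gives running coefficients 1,-4,5,-2,3,-8,7,-2 for degrees 0…7.
Finally multiplying by (2 + 2x + 2x^2 - x^3), the product of all factors after the first has coefficients 2,-6,4,-3,16,-19,6,-9 for degrees 0…7.
[x^7] = 1·(-9) + 1·6 + 1·(-19) + 1·16 + 1·(-3) = -9.

-9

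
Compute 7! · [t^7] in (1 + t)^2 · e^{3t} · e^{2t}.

The EGF product rule gives c_7 = Σ_{k_1+k_2+k_3=7} C(7; k_1,k_2,k_3) · ∏ g_i(k_i), where (1+t)^2 gives the falling factorial (2)_k; e^{3t} gives (3)^k; e^{2t} gives (2)^k.
g_1(k) for k = 0…7: 1, 2, 2, 0, 0, 0, 0, 0.
g_2(k) for k = 0…7: 1, 3, 9, 27, 81, 243, 729, 2187.
g_3(k) for k = 0…7: 1, 2, 4, 8, 16, 32, 64, 128.
First combine the last two factors: h(k) = Σ_j C(k,j)·g_2(j)·g_3(k−j) for k = 0…7: 1, 5, 25, 125, 625, 3125, 15625, 78125.
c_7 = Σ_k C(7,k)·g_1(k)·h(7−k) = 1·1·78125 + 7·2·15625 + 21·2·3125 = 78125 + 218750 + 131250 = 428125.

428125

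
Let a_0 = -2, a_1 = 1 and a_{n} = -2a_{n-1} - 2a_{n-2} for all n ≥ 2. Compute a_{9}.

The ordinary generating function has denominator 1 + 2y + 2y^2.
Iterating the recurrence: a_0,…,a_{9} = -2, 1, 2, -6, 8, -4, -8, 24, -32, 16.

16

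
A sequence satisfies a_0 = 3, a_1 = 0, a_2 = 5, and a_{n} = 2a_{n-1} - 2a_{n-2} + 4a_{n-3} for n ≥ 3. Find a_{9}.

880

The ordinary generating function has denominator 1 - 2z + 2z^2 - 4z^3.
Iterating the recurrence: a_0,…,a_{9} = 3, 0, 5, 22, 34, 44, 108, 264, 488, 880.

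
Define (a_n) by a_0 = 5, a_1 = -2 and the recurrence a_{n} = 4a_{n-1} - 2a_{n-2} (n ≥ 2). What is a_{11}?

-1280576

The ordinary generating function has denominator 1 - 4z + 2z^2.
Iterating the recurrence: a_0,…,a_{11} = 5, -2, -18, -68, -236, -808, -2760, -9424, -32176, -109856, -375072, -1280576.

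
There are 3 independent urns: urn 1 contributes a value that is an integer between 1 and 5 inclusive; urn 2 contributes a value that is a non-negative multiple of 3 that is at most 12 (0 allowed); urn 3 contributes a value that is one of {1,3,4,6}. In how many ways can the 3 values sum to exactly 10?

6

The generating function for the choices is (y + y^2 + y^3 + y^4 + y^5)·(1 + y^3 + y^6 + y^9 + y^12)·(y + y^3 + y^4 + y^6); the count is [y^10].
(y + y^2 + y^3 + y^4 + y^5) has coefficients 0,1,1,1,1,1 for degrees 0…5.
(1 + y^3 + y^6 + y^9 + y^12) has coefficients 1,0,0,1,0,0,1,0,0,1,0 for degrees 0…10.
Finally multiplying by (y + y^3 + y^4 + y^6), the product of all factors after the first has coefficients 0,1,0,1,2,0,2,2,0,2,2 for degrees 0…10.
[y^10] = 1·2 + 1·0 + 1·2 + 1·2 + 1·0 = 6.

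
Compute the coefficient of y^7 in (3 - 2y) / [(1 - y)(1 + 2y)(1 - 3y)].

4456

Partial fractions give a closed form: a_n = (-1/6)·1^n + (16/15)·(-2)^n + (21/10)·3^n.
At n = 7: a_7 = 4456.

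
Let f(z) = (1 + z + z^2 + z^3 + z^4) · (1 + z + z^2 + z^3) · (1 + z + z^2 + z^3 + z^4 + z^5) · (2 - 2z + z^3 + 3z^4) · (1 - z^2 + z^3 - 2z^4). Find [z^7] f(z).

(1 + z + z^2 + z^3 + z^4) has coefficients 1,1,1,1,1 for degrees 0…4.
(1 + z + z^2 + z^3) has coefficients 1,1,1,1,0,0,0,0 for degrees 0…7.
Multiplying by (1 + z + z^2 + z^3 + z^4 + z^5) gives running coefficients 1,2,3,4,4,4,3,2 for degrees 0…7.
Multiplying by (2 - 2z + z^3 + 3z^4) gives running coefficients 2,2,2,3,5,9,11,14 for degrees 0…7.
Finally multiplying by (1 - z^2 + z^3 - 2z^4), the product of all factors after the first has coefficients 2,2,0,3,1,4,5,4 for degrees 0…7.
[z^7] = 1·4 + 1·5 + 1·4 + 1·1 + 1·3 = 17.

17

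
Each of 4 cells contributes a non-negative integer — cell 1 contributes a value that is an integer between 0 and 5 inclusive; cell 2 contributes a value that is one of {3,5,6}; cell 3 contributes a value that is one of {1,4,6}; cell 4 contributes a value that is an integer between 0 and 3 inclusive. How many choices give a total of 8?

11

The generating function for the choices is (1 + y + y² + y³ + y⁴ + y⁵)·(y³ + y⁵ + y⁶)·(y + y⁴ + y⁶)·(1 + y + y² + y³); the count is [y⁸].
(1 + y + y² + y³ + y⁴ + y⁵) has coefficients 1,1,1,1,1,1 for degrees 0…5.
(y³ + y⁵ + y⁶) has coefficients 0,0,0,1,0,1,1,0,0 for degrees 0…8.
Multiplying by (y + y⁴ + y⁶) gives running coefficients 0,0,0,0,1,0,1,2,0 for degrees 0…8.
Finally multiplying by (1 + y + y² + y³), the product of all factors after the first has coefficients 0,0,0,0,1,1,2,4,3 for degrees 0…8.
[y⁸] = 1·3 + 1·4 + 1·2 + 1·1 + 1·1 + 1·0 = 11.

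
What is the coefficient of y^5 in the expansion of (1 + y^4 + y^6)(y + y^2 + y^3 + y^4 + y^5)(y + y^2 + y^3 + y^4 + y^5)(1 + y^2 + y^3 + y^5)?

7

(1 + y^4 + y^6) has coefficients 1,0,0,0,1,0 for degrees 0…5.
(y + y^2 + y^3 + y^4 + y^5) has coefficients 0,1,1,1,1,1 for degrees 0…5.
Multiplying by (y + y^2 + y^3 + y^4 + y^5) gives running coefficients 0,0,1,2,3,4 for degrees 0…5.
Finally multiplying by (1 + y^2 + y^3 + y^5), the product of all factors after the first has coefficients 0,0,1,2,4,7 for degrees 0…5.
[y^5] = 1·7 + 1·0 = 7.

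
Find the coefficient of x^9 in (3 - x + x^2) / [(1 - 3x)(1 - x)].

82011

The denominator gives the recurrence a_n = 4a_(n−1) − 3a_(n−2) for n ≥ 3; the numerator fixes a_0 = 3, a_1 = 11, a_2 = 36.
Iterating: 3, 11, 36, 111, 336, 1011, 3036, 9111, 27336, 82011, so a_9 = 82011.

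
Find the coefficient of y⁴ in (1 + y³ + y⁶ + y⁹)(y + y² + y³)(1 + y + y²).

(1 + y³ + y⁶ + y⁹) has coefficients 1,0,0,1,0 for degrees 0…4.
(y + y² + y³) has coefficients 0,1,1,1,0 for degrees 0…4.
Finally multiplying by (1 + y + y²), the product of all factors after the first has coefficients 0,1,2,3,2 for degrees 0…4.
[y⁴] = 1·2 + 1·1 = 3.

3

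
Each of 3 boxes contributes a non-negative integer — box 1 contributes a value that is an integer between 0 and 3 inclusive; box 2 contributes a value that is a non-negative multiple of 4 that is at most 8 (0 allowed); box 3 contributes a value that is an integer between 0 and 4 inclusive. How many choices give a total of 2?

The generating function for the choices is (1 + y + y^2 + y^3)·(1 + y^4 + y^8)·(1 + y + y^2 + y^3 + y^4); the count is [y^2].
(1 + y + y^2 + y^3) has coefficients 1,1,1 for degrees 0…2.
(1 + y^4 + y^8) has coefficients 1,0,0 for degrees 0…2.
Finally multiplying by (1 + y + y^2 + y^3 + y^4), the product of all factors after the first has coefficients 1,1,1 for degrees 0…2.
[y^2] = 1·1 + 1·1 + 1·1 = 3.

3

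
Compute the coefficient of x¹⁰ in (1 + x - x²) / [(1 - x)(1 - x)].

12

The denominator gives the recurrence a_n = 2a_(n−1) − a_(n−2) for n ≥ 3; the numerator fixes a_0 = 1, a_1 = 3, a_2 = 4.
Iterating: 1, 3, 4, 5, 6, 7, 8, 9, 10, 11, 12, so a_10 = 12.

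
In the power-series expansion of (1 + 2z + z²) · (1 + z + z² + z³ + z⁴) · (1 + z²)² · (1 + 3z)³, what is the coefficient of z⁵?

(1 + 2z + z²) has coefficients 1,2,1 for degrees 0…2.
(1 + z + z² + z³ + z⁴) has coefficients 1,1,1,1,1,0 for degrees 0…5.
Multiplying by (1 + z²)² gives running coefficients 1,1,3,3,4,3 for degrees 0…5.
Finally multiplying by (1 + 3z)³, the product of all factors after the first has coefficients 1,10,39,84,139,201 for degrees 0…5.
[z⁵] = 1·201 + 2·139 + 1·84 = 563.

563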